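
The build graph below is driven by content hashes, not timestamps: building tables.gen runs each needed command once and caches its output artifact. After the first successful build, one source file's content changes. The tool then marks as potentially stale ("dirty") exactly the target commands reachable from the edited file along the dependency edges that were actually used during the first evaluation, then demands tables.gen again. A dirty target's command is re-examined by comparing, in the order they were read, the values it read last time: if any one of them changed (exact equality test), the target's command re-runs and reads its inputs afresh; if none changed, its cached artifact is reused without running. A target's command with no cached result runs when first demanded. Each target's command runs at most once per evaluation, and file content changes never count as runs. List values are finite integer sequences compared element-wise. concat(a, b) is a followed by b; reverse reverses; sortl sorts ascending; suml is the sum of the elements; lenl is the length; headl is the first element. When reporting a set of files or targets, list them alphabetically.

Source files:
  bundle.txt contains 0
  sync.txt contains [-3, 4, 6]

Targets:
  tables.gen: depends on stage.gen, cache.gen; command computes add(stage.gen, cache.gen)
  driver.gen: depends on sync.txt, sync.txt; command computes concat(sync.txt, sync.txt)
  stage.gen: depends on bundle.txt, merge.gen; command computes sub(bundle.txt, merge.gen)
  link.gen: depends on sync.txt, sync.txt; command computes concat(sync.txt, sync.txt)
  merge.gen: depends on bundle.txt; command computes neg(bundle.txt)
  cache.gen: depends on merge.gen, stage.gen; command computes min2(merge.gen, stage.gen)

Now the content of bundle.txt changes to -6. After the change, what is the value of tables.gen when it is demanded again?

tables.gen now evaluates to -24.

Initial pass — values computed on the first demand:
  merge.gen = neg(0) = 0
  stage.gen = sub(0, 0) = 0
  cache.gen = min2(0, 0) = 0
  tables.gen = add(0, 0) = 0

Second demand — change propagation:
  merge.gen: re-runs because bundle.txt 0->-6; new result 6.
  stage.gen: re-runs because bundle.txt 0->-6; merge.gen 0->6; new result -12.
  cache.gen: re-runs because merge.gen 0->6; stage.gen 0->-12; new result -12.
  tables.gen: re-runs because stage.gen 0->-12; cache.gen 0->-12; new result -24.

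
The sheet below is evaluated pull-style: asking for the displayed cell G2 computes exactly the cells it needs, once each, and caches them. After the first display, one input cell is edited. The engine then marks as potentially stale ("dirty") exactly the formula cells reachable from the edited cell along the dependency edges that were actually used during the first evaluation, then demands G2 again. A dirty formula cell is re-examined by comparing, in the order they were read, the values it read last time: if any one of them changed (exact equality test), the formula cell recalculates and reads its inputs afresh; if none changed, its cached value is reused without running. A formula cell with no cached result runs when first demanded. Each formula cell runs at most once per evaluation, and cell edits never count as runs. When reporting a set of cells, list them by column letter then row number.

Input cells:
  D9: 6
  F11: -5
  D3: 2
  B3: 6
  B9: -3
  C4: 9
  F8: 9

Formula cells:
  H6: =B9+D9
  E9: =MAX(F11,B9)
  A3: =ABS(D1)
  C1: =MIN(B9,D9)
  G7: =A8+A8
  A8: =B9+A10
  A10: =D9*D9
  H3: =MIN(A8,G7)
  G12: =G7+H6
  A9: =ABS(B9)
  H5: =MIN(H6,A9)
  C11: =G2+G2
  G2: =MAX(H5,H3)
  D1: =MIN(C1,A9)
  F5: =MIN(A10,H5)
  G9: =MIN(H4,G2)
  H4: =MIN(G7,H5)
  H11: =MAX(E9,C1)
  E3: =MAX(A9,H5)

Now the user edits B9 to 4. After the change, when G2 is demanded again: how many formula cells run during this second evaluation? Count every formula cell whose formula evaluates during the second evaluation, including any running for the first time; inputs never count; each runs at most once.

7 formula cells run: A8, A9, G2, G7, H3, H5, H6.

First demand of the output computes:
  A9 = ABS(-3) = 3
  A10 = 6 * 6 = 36
  A8 = -3 + 36 = 33
  G7 = 33 + 33 = 66
  H3 = MIN(33, 66) = 33
  H6 = -3 + 6 = 3
  H5 = MIN(3, 3) = 3
  G2 = MAX(3, 33) = 33

After the edit, cleaning proceeds:
  A8: a read changed (B9 -3->4) — executes, giving 40.
  A9: a read changed (B9 -3->4) — executes, giving 4.
  G7: a read changed (A8 33->40; A8 33->40) — executes, giving 80.
  H3: a read changed (A8 33->40; G7 66->80) — executes, giving 40.
  H6: a read changed (B9 -3->4) — executes, giving 10.
  H5: a read changed (H6 3->10; A9 3->4) — executes, giving 4.
  G2: a read changed (H5 3->4; H3 33->40) — executes, giving 40.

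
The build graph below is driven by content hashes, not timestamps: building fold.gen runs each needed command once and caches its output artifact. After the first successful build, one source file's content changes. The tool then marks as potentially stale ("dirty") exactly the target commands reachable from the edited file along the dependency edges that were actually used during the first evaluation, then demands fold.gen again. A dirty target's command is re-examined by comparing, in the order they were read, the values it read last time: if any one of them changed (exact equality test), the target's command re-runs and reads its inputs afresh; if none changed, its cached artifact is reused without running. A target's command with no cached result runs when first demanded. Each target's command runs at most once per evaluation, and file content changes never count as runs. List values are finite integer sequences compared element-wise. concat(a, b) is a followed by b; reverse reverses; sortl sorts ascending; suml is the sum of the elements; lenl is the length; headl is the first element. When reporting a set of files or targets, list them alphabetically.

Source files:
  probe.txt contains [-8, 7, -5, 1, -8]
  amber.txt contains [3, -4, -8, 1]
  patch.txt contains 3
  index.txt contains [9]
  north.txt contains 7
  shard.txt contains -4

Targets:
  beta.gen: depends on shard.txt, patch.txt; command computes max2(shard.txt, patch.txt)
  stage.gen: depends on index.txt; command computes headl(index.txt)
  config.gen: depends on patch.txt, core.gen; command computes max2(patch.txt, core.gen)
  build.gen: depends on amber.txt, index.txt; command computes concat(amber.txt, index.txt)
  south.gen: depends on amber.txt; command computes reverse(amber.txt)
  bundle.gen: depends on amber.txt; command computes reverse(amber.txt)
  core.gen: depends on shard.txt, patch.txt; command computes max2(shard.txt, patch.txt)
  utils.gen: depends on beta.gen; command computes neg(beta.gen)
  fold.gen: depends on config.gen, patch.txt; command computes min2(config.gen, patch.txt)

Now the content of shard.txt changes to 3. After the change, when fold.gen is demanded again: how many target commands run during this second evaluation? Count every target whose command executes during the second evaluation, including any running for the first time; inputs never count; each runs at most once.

Initial pass — values computed on the first demand:
  core.gen = max2(-4, 3) = 3
  config.gen = max2(3, 3) = 3
  fold.gen = min2(3, 3) = 3

Second demand — change propagation:
  core.gen: re-runs because shard.txt -4->3; new result 3 (unchanged).
  config.gen: re-examined; everything it read last time is the same (patch.txt unchanged, core.gen unchanged) — cache 3 kept, no run.
  fold.gen: re-examined; everything it read last time is the same (config.gen unchanged, patch.txt unchanged) — cache 3 kept, no run.

The important point: core.gen recomputes to an identical value, and the output ends up unchanged.

Run set: core.gen (1 run).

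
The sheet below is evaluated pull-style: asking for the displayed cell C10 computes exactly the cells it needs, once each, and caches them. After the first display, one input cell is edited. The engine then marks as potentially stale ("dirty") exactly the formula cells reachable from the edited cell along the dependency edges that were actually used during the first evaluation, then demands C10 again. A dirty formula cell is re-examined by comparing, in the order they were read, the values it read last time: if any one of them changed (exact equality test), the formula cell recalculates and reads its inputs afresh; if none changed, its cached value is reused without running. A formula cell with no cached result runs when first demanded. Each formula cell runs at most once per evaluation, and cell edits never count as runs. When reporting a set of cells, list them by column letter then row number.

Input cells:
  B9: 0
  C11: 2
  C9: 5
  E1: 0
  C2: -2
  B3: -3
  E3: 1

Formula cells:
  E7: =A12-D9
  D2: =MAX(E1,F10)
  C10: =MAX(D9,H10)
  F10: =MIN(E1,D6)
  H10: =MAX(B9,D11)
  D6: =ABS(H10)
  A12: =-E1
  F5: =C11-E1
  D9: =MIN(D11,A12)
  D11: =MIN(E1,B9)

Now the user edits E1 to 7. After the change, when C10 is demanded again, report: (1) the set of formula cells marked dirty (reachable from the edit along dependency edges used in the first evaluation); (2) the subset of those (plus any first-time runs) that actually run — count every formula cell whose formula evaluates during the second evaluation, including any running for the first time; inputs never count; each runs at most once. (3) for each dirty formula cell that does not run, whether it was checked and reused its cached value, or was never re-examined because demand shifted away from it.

First demand of the output computes:
  A12 = -(0) = 0
  D11 = MIN(0, 0) = 0
  D9 = MIN(0, 0) = 0
  H10 = MAX(0, 0) = 0
  C10 = MAX(0, 0) = 0

After the edit, cleaning proceeds:
  A12: a read changed (E1 0->7) — executes, giving -7.
  D11: a read changed (E1 0->7) — executes, giving 0 — identical to its old value.
  D9: a read changed (A12 0->-7) — executes, giving -7.
  H10: dirty, but its reads are unchanged (B9 unchanged, D11 unchanged); cached 0 stands.
  C10: a read changed (D9 0->-7) — executes, giving 0 — identical to its old value.

Note where the cutoff bites: H10 is checked, finds nothing changed, and keeps its cache.

The edit dirties: A12, C10, D9, D11, H10.
4 formula cells run: A12, C10, D9, D11.
Cache hits after checking: H10.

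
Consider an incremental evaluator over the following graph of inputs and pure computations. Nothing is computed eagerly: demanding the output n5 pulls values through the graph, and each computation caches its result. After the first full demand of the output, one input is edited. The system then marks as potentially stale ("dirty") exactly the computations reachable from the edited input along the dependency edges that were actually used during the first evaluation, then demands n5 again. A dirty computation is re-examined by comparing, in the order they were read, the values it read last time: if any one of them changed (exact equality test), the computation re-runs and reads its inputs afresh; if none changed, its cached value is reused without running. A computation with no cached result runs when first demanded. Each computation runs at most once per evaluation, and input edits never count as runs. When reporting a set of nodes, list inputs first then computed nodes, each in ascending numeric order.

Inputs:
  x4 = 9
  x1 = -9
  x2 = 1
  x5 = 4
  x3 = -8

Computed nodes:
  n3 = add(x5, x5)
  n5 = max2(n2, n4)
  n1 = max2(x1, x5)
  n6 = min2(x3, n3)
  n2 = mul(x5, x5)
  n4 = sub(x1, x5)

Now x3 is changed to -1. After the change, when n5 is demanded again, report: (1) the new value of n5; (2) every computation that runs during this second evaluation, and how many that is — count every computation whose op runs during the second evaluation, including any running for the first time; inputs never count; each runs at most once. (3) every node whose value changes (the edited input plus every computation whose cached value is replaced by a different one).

n5 now evaluates to 16.
Run set: none (0 run).
Changed values: x3.
The important point: nothing the output needs ever reads x3, so the edit is invisible to it.

Initial pass — values computed on the first demand:
  n2 = mul(4, 4) = 16
  n4 = sub(-9, 4) = -13
  n5 = max2(16, -13) = 16

Second demand — change propagation:
  no demanded computation ever read x3, so the edit dirties nothing and nothing runs.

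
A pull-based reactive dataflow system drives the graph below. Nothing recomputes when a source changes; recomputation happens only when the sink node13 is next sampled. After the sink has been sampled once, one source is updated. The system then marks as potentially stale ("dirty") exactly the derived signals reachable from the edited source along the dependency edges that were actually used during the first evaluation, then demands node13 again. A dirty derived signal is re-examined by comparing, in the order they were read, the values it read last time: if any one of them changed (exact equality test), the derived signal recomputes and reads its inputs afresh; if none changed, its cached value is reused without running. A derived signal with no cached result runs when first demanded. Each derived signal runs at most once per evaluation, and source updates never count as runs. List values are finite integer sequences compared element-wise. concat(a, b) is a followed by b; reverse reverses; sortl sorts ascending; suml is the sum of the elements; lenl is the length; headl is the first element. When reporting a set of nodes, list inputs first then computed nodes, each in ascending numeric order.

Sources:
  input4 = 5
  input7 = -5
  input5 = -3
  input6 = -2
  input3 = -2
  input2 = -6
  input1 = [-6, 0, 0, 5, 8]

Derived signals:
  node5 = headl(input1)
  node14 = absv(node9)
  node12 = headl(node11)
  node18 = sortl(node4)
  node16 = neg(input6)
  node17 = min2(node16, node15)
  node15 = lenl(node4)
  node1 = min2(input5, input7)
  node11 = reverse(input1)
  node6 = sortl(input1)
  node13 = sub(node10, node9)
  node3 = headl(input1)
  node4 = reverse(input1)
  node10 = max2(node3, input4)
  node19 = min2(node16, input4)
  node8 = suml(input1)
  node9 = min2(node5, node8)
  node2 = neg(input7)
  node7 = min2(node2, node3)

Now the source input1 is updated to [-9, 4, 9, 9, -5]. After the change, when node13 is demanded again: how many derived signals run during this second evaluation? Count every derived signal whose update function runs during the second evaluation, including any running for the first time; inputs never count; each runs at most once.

Derived signals that run: node3, node5, node8, node9, node10, node13 — 6 in total.

First evaluation (everything demanded from the output):
  node3 = headl([-6, 0, 0, 5, 8]) = -6
  node5 = headl([-6, 0, 0, 5, 8]) = -6
  node8 = suml([-6, 0, 0, 5, 8]) = 7
  node9 = min2(-6, 7) = -6
  node10 = max2(-6, 5) = 5
  node13 = sub(5, -6) = 11

Propagation after the edit:
  node3: runs — input1 [-6, 0, 0, 5, 8]->[-9, 4, 9, 9, -5]; result -9.
  node5: runs — input1 [-6, 0, 0, 5, 8]->[-9, 4, 9, 9, -5]; result -9.
  node8: runs — input1 [-6, 0, 0, 5, 8]->[-9, 4, 9, 9, -5]; result 8.
  node9: runs — node5 -6->-9; node8 7->8; result -9.
  node10: runs — node3 -6->-9; result 5 (same value as before).
  node13: runs — node9 -6->-9; result 14.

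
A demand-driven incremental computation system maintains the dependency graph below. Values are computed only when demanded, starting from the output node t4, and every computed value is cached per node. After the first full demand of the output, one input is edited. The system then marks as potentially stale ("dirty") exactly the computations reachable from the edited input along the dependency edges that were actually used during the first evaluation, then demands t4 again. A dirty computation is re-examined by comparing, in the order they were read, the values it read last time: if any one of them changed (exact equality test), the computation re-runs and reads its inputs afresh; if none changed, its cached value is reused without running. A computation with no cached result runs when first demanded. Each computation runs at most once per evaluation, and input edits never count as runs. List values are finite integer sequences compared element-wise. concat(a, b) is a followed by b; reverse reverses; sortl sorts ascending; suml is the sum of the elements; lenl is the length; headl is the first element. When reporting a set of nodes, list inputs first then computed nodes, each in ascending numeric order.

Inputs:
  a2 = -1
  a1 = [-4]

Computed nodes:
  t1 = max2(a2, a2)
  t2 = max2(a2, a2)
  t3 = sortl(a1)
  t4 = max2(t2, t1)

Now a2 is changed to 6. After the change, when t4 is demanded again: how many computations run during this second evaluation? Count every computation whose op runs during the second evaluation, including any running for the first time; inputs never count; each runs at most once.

Computations that run: t1, t2, t4 — 3 in total.

First evaluation (everything demanded from the output):
  t1 = max2(-1, -1) = -1
  t2 = max2(-1, -1) = -1
  t4 = max2(-1, -1) = -1

Propagation after the edit:
  t1: runs — a2 -1->6; a2 -1->6; result 6.
  t2: runs — a2 -1->6; a2 -1->6; result 6.
  t4: runs — t2 -1->6; t1 -1->6; result 6.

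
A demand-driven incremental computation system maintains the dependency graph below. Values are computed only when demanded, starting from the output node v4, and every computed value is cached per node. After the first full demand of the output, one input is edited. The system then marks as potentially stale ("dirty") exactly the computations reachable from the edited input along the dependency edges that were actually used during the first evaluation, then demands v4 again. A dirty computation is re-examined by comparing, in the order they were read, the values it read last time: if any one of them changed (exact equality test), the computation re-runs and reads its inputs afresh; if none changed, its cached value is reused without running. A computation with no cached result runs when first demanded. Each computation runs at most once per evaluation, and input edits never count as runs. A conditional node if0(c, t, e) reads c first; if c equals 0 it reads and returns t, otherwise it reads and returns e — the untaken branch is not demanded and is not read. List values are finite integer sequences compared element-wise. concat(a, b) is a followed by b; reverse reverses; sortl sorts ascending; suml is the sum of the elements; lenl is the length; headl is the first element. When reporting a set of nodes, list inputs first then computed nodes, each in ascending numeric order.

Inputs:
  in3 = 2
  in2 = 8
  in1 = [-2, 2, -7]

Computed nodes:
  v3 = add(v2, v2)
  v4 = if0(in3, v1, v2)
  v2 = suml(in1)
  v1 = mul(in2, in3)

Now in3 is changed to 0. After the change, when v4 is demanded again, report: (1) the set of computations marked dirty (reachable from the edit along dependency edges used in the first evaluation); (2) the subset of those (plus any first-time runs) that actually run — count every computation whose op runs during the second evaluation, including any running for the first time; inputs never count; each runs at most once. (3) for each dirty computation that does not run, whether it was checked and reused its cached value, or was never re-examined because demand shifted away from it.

Marked dirty: v4.
Computations that run: v1, v4 — 2 in total.
Every dirty computation ran.
Key observation: a condition flipped, so demand reaches new nodes — v1 runs for the first time.

First evaluation (everything demanded from the output):
  v2 = suml([-2, 2, -7]) = -7
  v4 = if0(in3=2 -> else branch v2) = -7

Propagation after the edit:
  v1: demanded for the first time — runs, produces 0.
  v4: runs — in3 2->0; result 0.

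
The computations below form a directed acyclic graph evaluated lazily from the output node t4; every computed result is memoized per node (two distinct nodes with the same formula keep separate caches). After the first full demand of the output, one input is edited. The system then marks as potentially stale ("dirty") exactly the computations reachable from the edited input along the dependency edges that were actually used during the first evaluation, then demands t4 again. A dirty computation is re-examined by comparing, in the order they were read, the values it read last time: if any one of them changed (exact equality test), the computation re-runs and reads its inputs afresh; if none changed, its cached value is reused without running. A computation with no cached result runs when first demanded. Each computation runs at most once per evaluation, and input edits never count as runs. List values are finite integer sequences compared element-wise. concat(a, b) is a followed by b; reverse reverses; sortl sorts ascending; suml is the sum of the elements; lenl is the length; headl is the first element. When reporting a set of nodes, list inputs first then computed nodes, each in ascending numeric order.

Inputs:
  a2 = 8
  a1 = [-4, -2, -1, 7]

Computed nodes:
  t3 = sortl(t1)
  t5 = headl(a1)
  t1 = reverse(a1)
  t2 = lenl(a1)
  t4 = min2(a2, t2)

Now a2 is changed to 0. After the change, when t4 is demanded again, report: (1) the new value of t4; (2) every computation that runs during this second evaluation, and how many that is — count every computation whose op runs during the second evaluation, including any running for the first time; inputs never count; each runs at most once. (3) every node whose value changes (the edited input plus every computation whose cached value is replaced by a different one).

First demand of the output computes:
  t2 = lenl([-4, -2, -1, 7]) = 4
  t4 = min2(8, 4) = 4

After the edit, cleaning proceeds:
  t4: a read changed (a2 8->0) — executes, giving 0.

Demanding t4 again yields 0.
1 computations run: t4.
The nodes whose values change: a2, t4.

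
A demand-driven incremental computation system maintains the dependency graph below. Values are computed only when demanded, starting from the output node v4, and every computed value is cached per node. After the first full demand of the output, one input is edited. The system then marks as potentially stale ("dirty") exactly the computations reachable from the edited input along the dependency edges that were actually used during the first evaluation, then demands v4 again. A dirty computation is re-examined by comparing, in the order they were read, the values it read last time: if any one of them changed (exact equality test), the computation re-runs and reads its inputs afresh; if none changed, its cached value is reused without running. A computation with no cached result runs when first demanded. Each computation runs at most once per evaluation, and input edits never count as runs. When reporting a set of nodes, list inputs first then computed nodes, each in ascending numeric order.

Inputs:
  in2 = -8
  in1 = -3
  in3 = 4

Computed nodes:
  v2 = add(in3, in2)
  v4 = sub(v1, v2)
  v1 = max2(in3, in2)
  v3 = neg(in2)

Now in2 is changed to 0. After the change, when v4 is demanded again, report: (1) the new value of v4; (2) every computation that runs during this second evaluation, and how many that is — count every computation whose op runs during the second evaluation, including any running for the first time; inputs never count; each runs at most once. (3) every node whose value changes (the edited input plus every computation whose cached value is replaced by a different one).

First evaluation (everything demanded from the output):
  v1 = max2(4, -8) = 4
  v2 = add(4, -8) = -4
  v4 = sub(4, -4) = 8

Propagation after the edit:
  v1: runs — in2 -8->0; result 4 (same value as before).
  v2: runs — in2 -8->0; result 4.
  v4: runs — v2 -4->4; result 0.

New value of v4: 0.
Computations that run: v1, v2, v4 — 3 in total.
Values that change: in2, v2, v4.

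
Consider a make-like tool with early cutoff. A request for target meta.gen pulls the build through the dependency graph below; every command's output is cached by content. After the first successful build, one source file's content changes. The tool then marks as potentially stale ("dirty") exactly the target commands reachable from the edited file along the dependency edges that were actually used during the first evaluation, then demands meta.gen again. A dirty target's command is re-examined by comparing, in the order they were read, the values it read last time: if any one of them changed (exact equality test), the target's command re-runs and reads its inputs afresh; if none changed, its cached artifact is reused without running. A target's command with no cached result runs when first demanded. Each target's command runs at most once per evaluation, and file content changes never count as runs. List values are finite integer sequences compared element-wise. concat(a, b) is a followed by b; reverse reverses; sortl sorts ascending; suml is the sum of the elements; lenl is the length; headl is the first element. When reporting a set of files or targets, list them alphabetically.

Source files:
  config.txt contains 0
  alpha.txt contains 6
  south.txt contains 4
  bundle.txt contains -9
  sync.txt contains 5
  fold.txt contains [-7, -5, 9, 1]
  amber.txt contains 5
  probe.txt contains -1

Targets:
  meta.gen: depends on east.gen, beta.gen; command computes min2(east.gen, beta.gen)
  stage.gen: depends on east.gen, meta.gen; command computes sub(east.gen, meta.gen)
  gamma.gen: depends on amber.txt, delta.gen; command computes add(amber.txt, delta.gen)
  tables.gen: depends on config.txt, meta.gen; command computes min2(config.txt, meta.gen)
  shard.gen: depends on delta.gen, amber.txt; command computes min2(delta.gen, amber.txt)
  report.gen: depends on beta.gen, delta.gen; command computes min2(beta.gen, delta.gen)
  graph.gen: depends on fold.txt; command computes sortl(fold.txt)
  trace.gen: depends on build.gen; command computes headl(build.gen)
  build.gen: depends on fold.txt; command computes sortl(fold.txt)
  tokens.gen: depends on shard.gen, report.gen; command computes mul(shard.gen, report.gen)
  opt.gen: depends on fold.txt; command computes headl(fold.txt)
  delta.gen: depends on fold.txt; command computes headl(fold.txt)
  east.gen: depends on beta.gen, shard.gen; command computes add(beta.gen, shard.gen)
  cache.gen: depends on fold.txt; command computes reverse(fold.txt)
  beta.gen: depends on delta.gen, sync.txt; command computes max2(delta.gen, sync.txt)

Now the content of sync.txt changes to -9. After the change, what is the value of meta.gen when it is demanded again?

Demanding meta.gen again yields -14.

First demand of the output computes:
  delta.gen = headl([-7, -5, 9, 1]) = -7
  beta.gen = max2(-7, 5) = 5
  shard.gen = min2(-7, 5) = -7
  east.gen = add(5, -7) = -2
  meta.gen = min2(-2, 5) = -2

After the edit, cleaning proceeds:
  beta.gen: a read changed (sync.txt 5->-9) — executes, giving -7.
  east.gen: a read changed (beta.gen 5->-7) — executes, giving -14.
  meta.gen: a read changed (east.gen -2->-14; beta.gen 5->-7) — executes, giving -14.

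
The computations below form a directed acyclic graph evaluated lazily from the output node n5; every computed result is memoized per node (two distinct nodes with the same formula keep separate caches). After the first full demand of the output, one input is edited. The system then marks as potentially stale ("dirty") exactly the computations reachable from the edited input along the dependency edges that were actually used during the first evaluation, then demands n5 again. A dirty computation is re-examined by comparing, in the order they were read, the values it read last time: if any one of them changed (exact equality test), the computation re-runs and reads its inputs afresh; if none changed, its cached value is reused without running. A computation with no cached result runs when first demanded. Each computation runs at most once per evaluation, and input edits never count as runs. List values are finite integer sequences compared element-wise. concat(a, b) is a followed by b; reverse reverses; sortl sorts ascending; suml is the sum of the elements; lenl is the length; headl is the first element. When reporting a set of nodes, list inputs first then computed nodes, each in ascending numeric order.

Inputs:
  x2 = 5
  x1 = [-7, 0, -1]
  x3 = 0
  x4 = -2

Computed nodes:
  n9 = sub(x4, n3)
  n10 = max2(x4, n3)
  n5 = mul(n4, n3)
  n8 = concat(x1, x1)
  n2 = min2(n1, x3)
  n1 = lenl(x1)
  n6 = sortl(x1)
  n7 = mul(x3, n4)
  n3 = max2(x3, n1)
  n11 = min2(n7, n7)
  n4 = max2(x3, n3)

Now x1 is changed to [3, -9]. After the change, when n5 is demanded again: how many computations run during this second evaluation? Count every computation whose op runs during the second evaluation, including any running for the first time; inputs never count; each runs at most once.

First demand of the output computes:
  n1 = lenl([-7, 0, -1]) = 3
  n3 = max2(0, 3) = 3
  n4 = max2(0, 3) = 3
  n5 = mul(3, 3) = 9

After the edit, cleaning proceeds:
  n1: a read changed (x1 [-7, 0, -1]->[3, -9]) — executes, giving 2.
  n3: a read changed (n1 3->2) — executes, giving 2.
  n4: a read changed (n3 3->2) — executes, giving 2.
  n5: a read changed (n4 3->2; n3 3->2) — executes, giving 4.

4 computations run: n1, n3, n4, n5.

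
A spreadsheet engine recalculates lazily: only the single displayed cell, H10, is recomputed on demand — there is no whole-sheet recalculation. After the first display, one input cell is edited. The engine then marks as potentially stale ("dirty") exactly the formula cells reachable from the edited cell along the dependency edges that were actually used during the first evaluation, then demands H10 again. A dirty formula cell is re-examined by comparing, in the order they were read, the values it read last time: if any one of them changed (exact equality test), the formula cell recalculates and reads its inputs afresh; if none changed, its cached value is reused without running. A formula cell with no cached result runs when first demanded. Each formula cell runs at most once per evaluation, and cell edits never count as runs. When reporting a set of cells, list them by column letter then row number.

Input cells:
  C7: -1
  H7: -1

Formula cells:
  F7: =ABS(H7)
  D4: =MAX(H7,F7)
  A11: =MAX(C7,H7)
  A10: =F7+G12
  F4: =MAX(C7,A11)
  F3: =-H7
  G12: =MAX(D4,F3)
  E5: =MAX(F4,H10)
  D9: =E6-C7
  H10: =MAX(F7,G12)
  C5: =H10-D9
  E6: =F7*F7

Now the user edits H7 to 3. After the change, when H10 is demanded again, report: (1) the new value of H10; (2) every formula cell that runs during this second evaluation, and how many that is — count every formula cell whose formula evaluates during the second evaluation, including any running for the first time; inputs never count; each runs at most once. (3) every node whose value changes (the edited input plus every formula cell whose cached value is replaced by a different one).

New value of H10: 3.
Formula cells that run: D4, F3, F7, G12, H10 — 5 in total.
Values that change: D4, F3, F7, G12, H7, H10.

First evaluation (everything demanded from the output):
  F3 = -(-1) = 1
  F7 = ABS(-1) = 1
  D4 = MAX(-1, 1) = 1
  G12 = MAX(1, 1) = 1
  H10 = MAX(1, 1) = 1

Propagation after the edit:
  F3: runs — H7 -1->3; result -3.
  F7: runs — H7 -1->3; result 3.
  D4: runs — H7 -1->3; F7 1->3; result 3.
  G12: runs — D4 1->3; F3 1->-3; result 3.
  H10: runs — F7 1->3; G12 1->3; result 3.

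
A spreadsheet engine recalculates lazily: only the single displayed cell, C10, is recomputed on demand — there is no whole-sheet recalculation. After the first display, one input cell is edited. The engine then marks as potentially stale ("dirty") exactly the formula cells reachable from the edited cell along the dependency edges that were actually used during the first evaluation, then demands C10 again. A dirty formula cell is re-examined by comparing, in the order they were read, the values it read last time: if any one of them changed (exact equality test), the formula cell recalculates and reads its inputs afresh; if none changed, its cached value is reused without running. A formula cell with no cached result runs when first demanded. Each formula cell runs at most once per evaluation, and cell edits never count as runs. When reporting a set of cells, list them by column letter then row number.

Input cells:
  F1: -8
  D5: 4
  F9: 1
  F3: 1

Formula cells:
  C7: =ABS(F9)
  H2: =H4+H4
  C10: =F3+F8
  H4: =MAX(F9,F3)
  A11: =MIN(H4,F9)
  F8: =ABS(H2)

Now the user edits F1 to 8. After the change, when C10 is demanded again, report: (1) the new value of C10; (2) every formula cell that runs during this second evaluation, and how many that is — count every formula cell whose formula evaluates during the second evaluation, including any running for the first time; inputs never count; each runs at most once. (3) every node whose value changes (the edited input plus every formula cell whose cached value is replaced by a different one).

First evaluation (everything demanded from the output):
  H4 = MAX(1, 1) = 1
  H2 = 1 + 1 = 2
  F8 = ABS(2) = 2
  C10 = 1 + 2 = 3

Propagation after the edit:
  F1 feeds no computation that the output demands — nothing is marked dirty and nothing runs.

Key observation: F1 is never demanded by the output, so the edit triggers no recomputation at all.

New value of C10: 3.
Formula cells that run: none — 0 in total.
Values that change: F1.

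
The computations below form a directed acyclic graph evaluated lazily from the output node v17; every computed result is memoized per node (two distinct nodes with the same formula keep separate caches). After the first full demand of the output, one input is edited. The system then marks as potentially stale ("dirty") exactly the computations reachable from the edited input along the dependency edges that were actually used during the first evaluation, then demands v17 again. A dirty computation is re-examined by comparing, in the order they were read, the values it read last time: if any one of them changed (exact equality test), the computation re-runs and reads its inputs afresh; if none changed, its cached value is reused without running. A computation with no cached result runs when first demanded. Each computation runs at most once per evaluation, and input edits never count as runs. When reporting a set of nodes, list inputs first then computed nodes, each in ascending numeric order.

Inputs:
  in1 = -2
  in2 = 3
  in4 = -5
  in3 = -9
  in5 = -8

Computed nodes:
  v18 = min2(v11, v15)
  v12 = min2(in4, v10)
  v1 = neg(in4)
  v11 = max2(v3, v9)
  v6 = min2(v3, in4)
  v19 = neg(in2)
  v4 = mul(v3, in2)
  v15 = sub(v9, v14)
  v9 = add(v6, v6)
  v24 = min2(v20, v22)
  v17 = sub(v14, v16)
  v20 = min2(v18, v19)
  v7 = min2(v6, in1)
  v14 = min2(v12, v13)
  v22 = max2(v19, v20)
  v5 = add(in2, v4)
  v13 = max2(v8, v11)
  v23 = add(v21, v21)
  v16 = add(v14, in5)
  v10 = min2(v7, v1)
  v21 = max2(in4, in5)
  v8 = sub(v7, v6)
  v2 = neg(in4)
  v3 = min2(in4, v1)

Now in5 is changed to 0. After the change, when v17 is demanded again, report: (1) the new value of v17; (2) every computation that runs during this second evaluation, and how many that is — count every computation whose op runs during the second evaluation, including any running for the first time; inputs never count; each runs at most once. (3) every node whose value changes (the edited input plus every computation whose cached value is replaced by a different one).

First demand of the output computes:
  v1 = neg(-5) = 5
  v3 = min2(-5, 5) = -5
  v6 = min2(-5, -5) = -5
  v7 = min2(-5, -2) = -5
  v8 = sub(-5, -5) = 0
  v9 = add(-5, -5) = -10
  v10 = min2(-5, 5) = -5
  v11 = max2(-5, -10) = -5
  v12 = min2(-5, -5) = -5
  v13 = max2(0, -5) = 0
  v14 = min2(-5, 0) = -5
  v16 = add(-5, -8) = -13
  v17 = sub(-5, -13) = 8

After the edit, cleaning proceeds:
  v16: a read changed (in5 -8->0) — executes, giving -5.
  v17: a read changed (v16 -13->-5) — executes, giving 0.

Demanding v17 again yields 0.
2 computations run: v16, v17.
The nodes whose values change: in5, v16, v17.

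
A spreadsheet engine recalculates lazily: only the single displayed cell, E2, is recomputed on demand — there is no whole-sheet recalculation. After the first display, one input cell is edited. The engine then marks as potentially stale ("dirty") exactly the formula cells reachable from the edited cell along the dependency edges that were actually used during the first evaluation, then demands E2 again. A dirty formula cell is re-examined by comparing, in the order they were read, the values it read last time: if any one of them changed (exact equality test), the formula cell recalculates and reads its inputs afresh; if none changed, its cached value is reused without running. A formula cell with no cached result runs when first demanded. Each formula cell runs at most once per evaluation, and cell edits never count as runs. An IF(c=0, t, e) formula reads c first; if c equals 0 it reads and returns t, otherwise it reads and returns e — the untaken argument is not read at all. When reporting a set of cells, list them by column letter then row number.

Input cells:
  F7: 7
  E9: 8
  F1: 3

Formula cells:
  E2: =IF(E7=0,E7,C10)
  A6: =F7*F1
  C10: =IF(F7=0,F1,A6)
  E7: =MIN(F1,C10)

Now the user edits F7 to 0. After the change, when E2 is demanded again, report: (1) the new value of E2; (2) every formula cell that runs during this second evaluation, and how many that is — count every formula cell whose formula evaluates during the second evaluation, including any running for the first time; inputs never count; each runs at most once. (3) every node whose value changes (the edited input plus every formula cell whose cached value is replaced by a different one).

New value of E2: 3.
Formula cells that run: C10, E2, E7 — 3 in total.
Values that change: C10, E2, F7.
Key observation: a condition flipped, so demand moved to the other branch — A6 is never re-examined.

First evaluation (everything demanded from the output):
  A6 = 7 * 3 = 21
  C10 = IF(F7=0: F7=7 -> else branch A6) = 21
  E7 = MIN(3, 21) = 3
  E2 = IF(E7=0: E7=3 -> else branch C10) = 21

Propagation after the edit:
  A6: marked dirty but never re-examined — demand shifted away from it.
  C10: runs — F7 7->0; result 3.
  E7: runs — C10 21->3; result 3 (same value as before).
  E2: runs — C10 21->3; result 3.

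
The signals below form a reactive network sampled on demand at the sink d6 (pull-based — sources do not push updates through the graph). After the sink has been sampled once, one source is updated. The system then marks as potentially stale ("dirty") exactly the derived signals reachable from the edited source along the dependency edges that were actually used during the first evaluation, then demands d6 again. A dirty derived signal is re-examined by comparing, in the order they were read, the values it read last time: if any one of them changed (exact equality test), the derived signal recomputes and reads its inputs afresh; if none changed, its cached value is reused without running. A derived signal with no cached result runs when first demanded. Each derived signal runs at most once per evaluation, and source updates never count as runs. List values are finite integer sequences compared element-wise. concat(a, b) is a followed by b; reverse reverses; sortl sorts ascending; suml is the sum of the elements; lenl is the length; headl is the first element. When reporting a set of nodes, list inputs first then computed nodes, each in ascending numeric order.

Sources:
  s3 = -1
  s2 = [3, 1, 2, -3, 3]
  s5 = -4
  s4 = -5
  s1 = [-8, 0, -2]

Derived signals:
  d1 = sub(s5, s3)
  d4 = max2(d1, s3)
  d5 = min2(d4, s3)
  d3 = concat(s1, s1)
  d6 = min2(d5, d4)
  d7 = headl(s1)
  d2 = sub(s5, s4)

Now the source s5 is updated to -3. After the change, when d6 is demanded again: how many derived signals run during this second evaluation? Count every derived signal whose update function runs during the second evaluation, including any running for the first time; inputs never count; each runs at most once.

Initial pass — values computed on the first demand:
  d1 = sub(-4, -1) = -3
  d4 = max2(-3, -1) = -1
  d5 = min2(-1, -1) = -1
  d6 = min2(-1, -1) = -1

Second demand — change propagation:
  d1: re-runs because s5 -4->-3; new result -2.
  d4: re-runs because d1 -3->-2; new result -1 (unchanged).
  d5: re-examined; everything it read last time is the same (d4 unchanged, s3 unchanged) — cache -1 kept, no run.
  d6: re-examined; everything it read last time is the same (d5 unchanged, d4 unchanged) — cache -1 kept, no run.

The important point: d4 recomputes to an identical value, and the output ends up unchanged.

Run set: d1, d4 (2 run).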